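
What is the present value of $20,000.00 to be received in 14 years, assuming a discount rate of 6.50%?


Present value formula: PV = FV / (1 + r)^t
PV = $20,000.00 / (1 + 0.065)^14
PV = $20,000.00 / 2.4148742
PV = $8,282.00

PV = FV / (1 + r)^t = $8,282.00


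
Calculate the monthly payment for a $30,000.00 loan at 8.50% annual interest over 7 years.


Loan payment formula: PMT = PV × r / (1 − (1 + r)^(−n))
Monthly rate r = 0.085/12 ≈ 0.00708333, n = 84 months
Denominator: 1 − (1 + 0.085/12)^(−84) = 0.447279
PMT = $30,000.00 × (0.085/12) / 0.447279
PMT = $475.09 per month

PMT = PV × r / (1-(1+r)^(-n)) = $475.09/month


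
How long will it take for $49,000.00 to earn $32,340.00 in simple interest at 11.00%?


Rearrange the simple interest formula for t:
I = P × r × t  ⇒  t = I / (P × r)
t = $32,340.00 / ($49,000.00 × 0.11)
t = 6

t = I/(P×r) = 6 years


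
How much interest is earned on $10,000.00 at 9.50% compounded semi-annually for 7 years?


Compound interest earned = final amount − principal.
A = P(1 + r/n)^(nt) = $10,000.00 × (1 + 0.095/2)^(2 × 7) = $19,149.46
Interest = A − P = $19,149.46 − $10,000.00 = $9,149.46

Interest = A - P = $9,149.46


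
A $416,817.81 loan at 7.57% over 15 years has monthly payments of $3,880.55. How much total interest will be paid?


Total paid over the life of the loan = PMT × n.
Total paid = $3,880.55 × 180 = $698,499.00
Total interest = total paid − principal = $698,499.00 − $416,817.81 = $281,681.19

Total interest = (PMT × n) - PV = $281,681.19


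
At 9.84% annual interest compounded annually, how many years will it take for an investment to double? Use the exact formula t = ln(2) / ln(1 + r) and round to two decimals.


Doubling condition: (1 + r)^t = 2
Take ln of both sides: t × ln(1 + r) = ln(2)
t = ln(2) / ln(1 + r)
t = 0.693147 / 0.093855
t = 7.39

t = ln(2) / ln(1 + r) = 7.39 years


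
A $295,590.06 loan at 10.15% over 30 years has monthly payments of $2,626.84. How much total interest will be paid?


Total paid over the life of the loan = PMT × n.
Total paid = $2,626.84 × 360 = $945,662.40
Total interest = total paid − principal = $945,662.40 − $295,590.06 = $650,072.34

Total interest = (PMT × n) - PV = $650,072.34


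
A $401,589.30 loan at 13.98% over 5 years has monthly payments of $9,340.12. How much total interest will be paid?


Total paid over the life of the loan = PMT × n.
Total paid = $9,340.12 × 60 = $560,407.20
Total interest = total paid − principal = $560,407.20 − $401,589.30 = $158,817.90

Total interest = (PMT × n) - PV = $158,817.90


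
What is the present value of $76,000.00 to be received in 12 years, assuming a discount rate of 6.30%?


Present value formula: PV = FV / (1 + r)^t
PV = $76,000.00 / (1 + 0.063)^12
PV = $76,000.00 / 2.081609
PV = $36,510.22

PV = FV / (1 + r)^t = $36,510.22


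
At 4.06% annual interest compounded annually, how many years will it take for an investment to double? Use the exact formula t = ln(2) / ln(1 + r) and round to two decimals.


Doubling condition: (1 + r)^t = 2
Take ln of both sides: t × ln(1 + r) = ln(2)
t = ln(2) / ln(1 + r)
t = 0.693147 / 0.039797
t = 17.42

t = ln(2) / ln(1 + r) = 17.42 years


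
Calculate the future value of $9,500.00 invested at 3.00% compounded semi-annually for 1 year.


Compound interest formula: A = P(1 + r/n)^(nt)
A = $9,500.00 × (1 + 0.03/2)^(2 × 1)
Growth factor: (1 + 0.03/2)^2 = 1.030225
A = $9,500.00 × 1.030225
A = $9,787.14

A = P(1 + r/n)^(nt) = $9,787.14


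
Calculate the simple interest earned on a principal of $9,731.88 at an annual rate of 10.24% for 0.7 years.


Simple interest formula: I = P × r × t
I = $9,731.88 × 0.1024 × 0.7
I = $697.58

I = P × r × t = $697.58


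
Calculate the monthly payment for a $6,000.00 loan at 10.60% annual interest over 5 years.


Loan payment formula: PMT = PV × r / (1 − (1 + r)^(−n))
Monthly rate r = 0.106/12 ≈ 0.00883333, n = 60 months
Denominator: 1 − (1 + 0.106/12)^(−60) = 0.410024
PMT = $6,000.00 × (0.106/12) / 0.410024
PMT = $129.26 per month

PMT = PV × r / (1-(1+r)^(-n)) = $129.26/month


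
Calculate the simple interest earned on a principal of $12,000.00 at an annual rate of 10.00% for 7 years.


Simple interest formula: I = P × r × t
I = $12,000.00 × 0.1 × 7
I = $8,400.00

I = P × r × t = $8,400.00


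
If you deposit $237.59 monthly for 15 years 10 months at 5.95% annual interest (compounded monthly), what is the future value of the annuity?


Future value of an ordinary annuity: FV = PMT × ((1 + r)^n − 1) / r
Monthly rate r = 0.0595/12 ≈ 0.00495833, n = 190
FV = $237.59 × ((1 + 0.0595/12)^190 − 1) / (0.0595/12)
FV = $237.59 × 314.491852
FV = $74,720.12

FV = PMT × ((1+r)^n - 1)/r = $74,720.12


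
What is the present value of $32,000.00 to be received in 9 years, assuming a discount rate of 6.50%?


Present value formula: PV = FV / (1 + r)^t
PV = $32,000.00 / (1 + 0.065)^9
PV = $32,000.00 / 1.7625704
PV = $18,155.30

PV = FV / (1 + r)^t = $18,155.30


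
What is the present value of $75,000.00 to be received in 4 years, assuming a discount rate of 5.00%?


Present value formula: PV = FV / (1 + r)^t
PV = $75,000.00 / (1 + 0.05)^4
PV = $75,000.00 / 1.21550625
PV = $61,702.69

PV = FV / (1 + r)^t = $61,702.69


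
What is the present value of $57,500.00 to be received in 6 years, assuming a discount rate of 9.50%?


Present value formula: PV = FV / (1 + r)^t
PV = $57,500.00 / (1 + 0.095)^6
PV = $57,500.00 / 1.7237914
PV = $33,356.70

PV = FV / (1 + r)^t = $33,356.70


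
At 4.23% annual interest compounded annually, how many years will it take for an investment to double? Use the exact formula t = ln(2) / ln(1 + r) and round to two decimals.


Doubling condition: (1 + r)^t = 2
Take ln of both sides: t × ln(1 + r) = ln(2)
t = ln(2) / ln(1 + r)
t = 0.693147 / 0.041430
t = 16.73

t = ln(2) / ln(1 + r) = 16.73 years


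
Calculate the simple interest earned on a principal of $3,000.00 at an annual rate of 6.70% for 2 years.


Simple interest formula: I = P × r × t
I = $3,000.00 × 0.067 × 2
I = $402.00

I = P × r × t = $402.00


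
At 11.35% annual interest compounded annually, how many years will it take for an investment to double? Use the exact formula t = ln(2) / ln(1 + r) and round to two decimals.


Doubling condition: (1 + r)^t = 2
Take ln of both sides: t × ln(1 + r) = ln(2)
t = ln(2) / ln(1 + r)
t = 0.693147 / 0.107508
t = 6.45

t = ln(2) / ln(1 + r) = 6.45 years


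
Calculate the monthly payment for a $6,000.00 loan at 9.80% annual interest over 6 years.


Loan payment formula: PMT = PV × r / (1 − (1 + r)^(−n))
Monthly rate r = 0.098/12 ≈ 0.00816667, n = 72 months
Denominator: 1 − (1 + 0.098/12)^(−72) = 0.443235
PMT = $6,000.00 × (0.098/12) / 0.443235
PMT = $110.55 per month

PMT = PV × r / (1-(1+r)^(-n)) = $110.55/month


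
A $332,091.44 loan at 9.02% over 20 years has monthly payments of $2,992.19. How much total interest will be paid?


Total paid over the life of the loan = PMT × n.
Total paid = $2,992.19 × 240 = $718,125.60
Total interest = total paid − principal = $718,125.60 − $332,091.44 = $386,034.16

Total interest = (PMT × n) - PV = $386,034.16


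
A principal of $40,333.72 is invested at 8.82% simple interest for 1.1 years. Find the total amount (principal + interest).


Total amount formula: A = P(1 + rt) = P + P·r·t
Interest: I = P × r × t = $40,333.72 × 0.0882 × 1.1 = $3,913.18
A = P + I = $40,333.72 + $3,913.18 = $44,246.90

A = P + I = P(1 + rt) = $44,246.90


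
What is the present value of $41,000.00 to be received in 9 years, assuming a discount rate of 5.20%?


Present value formula: PV = FV / (1 + r)^t
PV = $41,000.00 / (1 + 0.052)^9
PV = $41,000.00 / 1.578126
PV = $25,980.18

PV = FV / (1 + r)^t = $25,980.18


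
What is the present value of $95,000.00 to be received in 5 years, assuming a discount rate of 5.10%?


Present value formula: PV = FV / (1 + r)^t
PV = $95,000.00 / (1 + 0.051)^5
PV = $95,000.00 / 1.2823707
PV = $74,081.54

PV = FV / (1 + r)^t = $74,081.54


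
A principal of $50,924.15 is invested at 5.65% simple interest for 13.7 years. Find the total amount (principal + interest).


Total amount formula: A = P(1 + rt) = P + P·r·t
Interest: I = P × r × t = $50,924.15 × 0.0565 × 13.7 = $39,417.84
A = P + I = $50,924.15 + $39,417.84 = $90,341.99

A = P + I = P(1 + rt) = $90,341.99


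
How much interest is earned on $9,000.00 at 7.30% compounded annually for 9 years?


Compound interest earned = final amount − principal.
A = P(1 + r/n)^(nt) = $9,000.00 × (1 + 0.073/1)^(1 × 9) = $16,968.37
Interest = A − P = $16,968.37 − $9,000.00 = $7,968.37

Interest = A - P = $7,968.37


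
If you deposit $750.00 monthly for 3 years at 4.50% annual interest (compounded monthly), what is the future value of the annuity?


Future value of an ordinary annuity: FV = PMT × ((1 + r)^n − 1) / r
Monthly rate r = 0.045/12 = 0.00375, n = 36
FV = $750.00 × ((1 + 0.045/12)^36 − 1) / (0.045/12)
FV = $750.00 × 38.466089
FV = $28,849.57

FV = PMT × ((1+r)^n - 1)/r = $28,849.57


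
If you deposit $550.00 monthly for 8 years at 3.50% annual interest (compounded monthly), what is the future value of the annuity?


Future value of an ordinary annuity: FV = PMT × ((1 + r)^n − 1) / r
Monthly rate r = 0.035/12 ≈ 0.00291667, n = 96
FV = $550.00 × ((1 + 0.035/12)^96 − 1) / (0.035/12)
FV = $550.00 × 110.602523
FV = $60,831.39

FV = PMT × ((1+r)^n - 1)/r = $60,831.39


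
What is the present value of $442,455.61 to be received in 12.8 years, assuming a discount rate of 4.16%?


Present value formula: PV = FV / (1 + r)^t
PV = $442,455.61 / (1 + 0.0416)^12.8
PV = $442,455.61 / 1.6848934
PV = $262,601.54

PV = FV / (1 + r)^t = $262,601.54


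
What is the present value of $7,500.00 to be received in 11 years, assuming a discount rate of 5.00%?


Present value formula: PV = FV / (1 + r)^t
PV = $7,500.00 / (1 + 0.05)^11
PV = $7,500.00 / 1.7103394
PV = $4,385.09

PV = FV / (1 + r)^t = $4,385.09


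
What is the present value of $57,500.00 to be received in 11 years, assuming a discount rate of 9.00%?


Present value formula: PV = FV / (1 + r)^t
PV = $57,500.00 / (1 + 0.09)^11
PV = $57,500.00 / 2.580426
PV = $22,283.14

PV = FV / (1 + r)^t = $22,283.14


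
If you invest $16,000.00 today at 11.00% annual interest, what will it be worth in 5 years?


Future value formula: FV = PV × (1 + r)^t
FV = $16,000.00 × (1 + 0.11)^5
FV = $16,000.00 × 1.685058
FV = $26,960.93

FV = PV × (1 + r)^t = $26,960.93


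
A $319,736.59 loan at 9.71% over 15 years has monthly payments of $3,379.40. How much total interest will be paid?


Total paid over the life of the loan = PMT × n.
Total paid = $3,379.40 × 180 = $608,292.00
Total interest = total paid − principal = $608,292.00 − $319,736.59 = $288,555.41

Total interest = (PMT × n) - PV = $288,555.41


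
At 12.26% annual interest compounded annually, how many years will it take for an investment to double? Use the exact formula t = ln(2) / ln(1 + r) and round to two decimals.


Doubling condition: (1 + r)^t = 2
Take ln of both sides: t × ln(1 + r) = ln(2)
t = ln(2) / ln(1 + r)
t = 0.693147 / 0.115647
t = 5.99

t = ln(2) / ln(1 + r) = 5.99 years


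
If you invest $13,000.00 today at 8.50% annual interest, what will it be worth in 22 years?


Future value formula: FV = PV × (1 + r)^t
FV = $13,000.00 × (1 + 0.085)^22
FV = $13,000.00 × 6.0180285
FV = $78,234.37

FV = PV × (1 + r)^t = $78,234.37


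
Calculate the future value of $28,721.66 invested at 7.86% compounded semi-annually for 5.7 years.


Compound interest formula: A = P(1 + r/n)^(nt)
A = $28,721.66 × (1 + 0.0786/2)^(2 × 5.7)
Growth factor: (1 + 0.0786/2)^11.4 = 1.5518387
A = $28,721.66 × 1.5518387
A = $44,571.38

A = P(1 + r/n)^(nt) = $44,571.38


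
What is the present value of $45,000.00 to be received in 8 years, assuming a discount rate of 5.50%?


Present value formula: PV = FV / (1 + r)^t
PV = $45,000.00 / (1 + 0.055)^8
PV = $45,000.00 / 1.5346865
PV = $29,321.95

PV = FV / (1 + r)^t = $29,321.95


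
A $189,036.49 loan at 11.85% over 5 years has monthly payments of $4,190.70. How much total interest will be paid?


Total paid over the life of the loan = PMT × n.
Total paid = $4,190.70 × 60 = $251,442.00
Total interest = total paid − principal = $251,442.00 − $189,036.49 = $62,405.51

Total interest = (PMT × n) - PV = $62,405.51


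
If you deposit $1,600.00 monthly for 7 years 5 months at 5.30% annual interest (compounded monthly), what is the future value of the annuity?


Future value of an ordinary annuity: FV = PMT × ((1 + r)^n − 1) / r
Monthly rate r = 0.053/12 ≈ 0.00441667, n = 89
FV = $1,600.00 × ((1 + 0.053/12)^89 − 1) / (0.053/12)
FV = $1,600.00 × 108.738138
FV = $173,981.02

FV = PMT × ((1+r)^n - 1)/r = $173,981.02


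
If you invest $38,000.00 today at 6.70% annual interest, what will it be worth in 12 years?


Future value formula: FV = PV × (1 + r)^t
FV = $38,000.00 × (1 + 0.067)^12
FV = $38,000.00 × 2.1775746
FV = $82,747.83

FV = PV × (1 + r)^t = $82,747.83


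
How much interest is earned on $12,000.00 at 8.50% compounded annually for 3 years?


Compound interest earned = final amount − principal.
A = P(1 + r/n)^(nt) = $12,000.00 × (1 + 0.085/1)^(1 × 3) = $15,327.47
Interest = A − P = $15,327.47 − $12,000.00 = $3,327.47

Interest = A - P = $3,327.47


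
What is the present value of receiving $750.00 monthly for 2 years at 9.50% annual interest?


Present value of an ordinary annuity: PV = PMT × (1 − (1 + r)^(−n)) / r
Monthly rate r = 0.095/12 ≈ 0.00791667, n = 24
PV = $750.00 × (1 − (1 + 0.095/12)^(−24)) / (0.095/12)
PV = $750.00 × 21.779615
PV = $16,334.71

PV = PMT × (1-(1+r)^(-n))/r = $16,334.71


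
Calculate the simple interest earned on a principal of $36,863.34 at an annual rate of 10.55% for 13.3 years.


Simple interest formula: I = P × r × t
I = $36,863.34 × 0.1055 × 13.3
I = $51,724.80

I = P × r × t = $51,724.80


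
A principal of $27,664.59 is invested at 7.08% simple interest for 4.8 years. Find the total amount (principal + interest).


Total amount formula: A = P(1 + rt) = P + P·r·t
Interest: I = P × r × t = $27,664.59 × 0.0708 × 4.8 = $9,401.53
A = P + I = $27,664.59 + $9,401.53 = $37,066.12

A = P + I = P(1 + rt) = $37,066.12


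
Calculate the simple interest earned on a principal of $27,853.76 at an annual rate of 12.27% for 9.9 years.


Simple interest formula: I = P × r × t
I = $27,853.76 × 0.1227 × 9.9
I = $33,834.80

I = P × r × t = $33,834.80


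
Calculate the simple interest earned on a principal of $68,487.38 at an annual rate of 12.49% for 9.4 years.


Simple interest formula: I = P × r × t
I = $68,487.38 × 0.1249 × 9.4
I = $80,408.29

I = P × r × t = $80,408.29


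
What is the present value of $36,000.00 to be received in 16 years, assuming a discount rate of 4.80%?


Present value formula: PV = FV / (1 + r)^t
PV = $36,000.00 / (1 + 0.048)^16
PV = $36,000.00 / 2.117291
PV = $17,002.86

PV = FV / (1 + r)^t = $17,002.86


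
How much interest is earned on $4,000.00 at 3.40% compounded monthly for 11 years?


Compound interest earned = final amount − principal.
A = P(1 + r/n)^(nt) = $4,000.00 × (1 + 0.034/12)^(12 × 11) = $5,811.07
Interest = A − P = $5,811.07 − $4,000.00 = $1,811.07

Interest = A - P = $1,811.07


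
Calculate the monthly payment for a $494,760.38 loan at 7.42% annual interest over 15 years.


Loan payment formula: PMT = PV × r / (1 − (1 + r)^(−n))
Monthly rate r = 0.0742/12 ≈ 0.00618333, n = 180 months
Denominator: 1 − (1 + 0.0742/12)^(−180) = 0.670300
PMT = $494,760.38 × (0.0742/12) / 0.670300
PMT = $4,564.03 per month

PMT = PV × r / (1-(1+r)^(-n)) = $4,564.03/month


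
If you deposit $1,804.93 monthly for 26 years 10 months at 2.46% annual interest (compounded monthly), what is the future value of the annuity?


Future value of an ordinary annuity: FV = PMT × ((1 + r)^n − 1) / r
Monthly rate r = 0.0246/12 = 0.00205, n = 322
FV = $1,804.93 × ((1 + 0.0246/12)^322 − 1) / (0.0246/12)
FV = $1,804.93 × 455.453090
FV = $822,060.95

FV = PMT × ((1+r)^n - 1)/r = $822,060.95


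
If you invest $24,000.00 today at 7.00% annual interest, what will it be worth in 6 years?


Future value formula: FV = PV × (1 + r)^t
FV = $24,000.00 × (1 + 0.07)^6
FV = $24,000.00 × 1.5007304
FV = $36,017.53

FV = PV × (1 + r)^t = $36,017.53


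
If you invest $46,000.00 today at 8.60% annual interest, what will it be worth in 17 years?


Future value formula: FV = PV × (1 + r)^t
FV = $46,000.00 × (1 + 0.086)^17
FV = $46,000.00 × 4.065435
FV = $187,010.01

FV = PV × (1 + r)^t = $187,010.01


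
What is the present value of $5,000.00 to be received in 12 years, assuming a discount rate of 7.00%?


Present value formula: PV = FV / (1 + r)^t
PV = $5,000.00 / (1 + 0.07)^12
PV = $5,000.00 / 2.252192
PV = $2,220.06

PV = FV / (1 + r)^t = $2,220.06


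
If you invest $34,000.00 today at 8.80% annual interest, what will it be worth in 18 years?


Future value formula: FV = PV × (1 + r)^t
FV = $34,000.00 × (1 + 0.088)^18
FV = $34,000.00 × 4.5637318
FV = $155,166.88

FV = PV × (1 + r)^t = $155,166.88


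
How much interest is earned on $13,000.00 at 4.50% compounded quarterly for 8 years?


Compound interest earned = final amount − principal.
A = P(1 + r/n)^(nt) = $13,000.00 × (1 + 0.045/4)^(4 × 8) = $18,595.87
Interest = A − P = $18,595.87 − $13,000.00 = $5,595.87

Interest = A - P = $5,595.87


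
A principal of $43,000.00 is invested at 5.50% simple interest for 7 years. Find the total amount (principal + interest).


Total amount formula: A = P(1 + rt) = P + P·r·t
Interest: I = P × r × t = $43,000.00 × 0.055 × 7 = $16,555.00
A = P + I = $43,000.00 + $16,555.00 = $59,555.00

A = P + I = P(1 + rt) = $59,555.00


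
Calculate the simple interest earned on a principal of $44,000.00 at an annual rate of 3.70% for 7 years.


Simple interest formula: I = P × r × t
I = $44,000.00 × 0.037 × 7
I = $11,396.00

I = P × r × t = $11,396.00


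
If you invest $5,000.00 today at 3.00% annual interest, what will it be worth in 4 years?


Future value formula: FV = PV × (1 + r)^t
FV = $5,000.00 × (1 + 0.03)^4
FV = $5,000.00 × 1.1255088
FV = $5,627.54

FV = PV × (1 + r)^t = $5,627.54


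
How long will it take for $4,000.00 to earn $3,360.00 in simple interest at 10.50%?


Rearrange the simple interest formula for t:
I = P × r × t  ⇒  t = I / (P × r)
t = $3,360.00 / ($4,000.00 × 0.105)
t = 8

t = I/(P×r) = 8 years


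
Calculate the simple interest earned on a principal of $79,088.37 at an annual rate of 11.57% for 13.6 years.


Simple interest formula: I = P × r × t
I = $79,088.37 × 0.1157 × 13.6
I = $124,447.13

I = P × r × t = $124,447.13


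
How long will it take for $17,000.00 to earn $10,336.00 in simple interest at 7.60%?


Rearrange the simple interest formula for t:
I = P × r × t  ⇒  t = I / (P × r)
t = $10,336.00 / ($17,000.00 × 0.076)
t = 8

t = I/(P×r) = 8 years


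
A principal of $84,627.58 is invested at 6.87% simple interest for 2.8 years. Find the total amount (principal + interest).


Total amount formula: A = P(1 + rt) = P + P·r·t
Interest: I = P × r × t = $84,627.58 × 0.0687 × 2.8 = $16,278.96
A = P + I = $84,627.58 + $16,278.96 = $100,906.54

A = P + I = P(1 + rt) = $100,906.54


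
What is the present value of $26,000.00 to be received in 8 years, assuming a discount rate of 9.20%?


Present value formula: PV = FV / (1 + r)^t
PV = $26,000.00 / (1 + 0.092)^8
PV = $26,000.00 / 2.022000
PV = $12,858.56

PV = FV / (1 + r)^t = $12,858.56


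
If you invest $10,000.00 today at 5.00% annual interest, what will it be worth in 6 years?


Future value formula: FV = PV × (1 + r)^t
FV = $10,000.00 × (1 + 0.05)^6
FV = $10,000.00 × 1.340096
FV = $13,400.96

FV = PV × (1 + r)^t = $13,400.96


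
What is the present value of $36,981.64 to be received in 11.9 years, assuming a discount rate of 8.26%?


Present value formula: PV = FV / (1 + r)^t
PV = $36,981.64 / (1 + 0.0826)^11.9
PV = $36,981.64 / 2.571399
PV = $14,381.91

PV = FV / (1 + r)^t = $14,381.91


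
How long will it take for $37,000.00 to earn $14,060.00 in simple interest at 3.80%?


Rearrange the simple interest formula for t:
I = P × r × t  ⇒  t = I / (P × r)
t = $14,060.00 / ($37,000.00 × 0.038)
t = 10

t = I/(P×r) = 10 years


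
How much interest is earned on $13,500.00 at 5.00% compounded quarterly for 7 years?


Compound interest earned = final amount − principal.
A = P(1 + r/n)^(nt) = $13,500.00 × (1 + 0.05/4)^(4 × 7) = $19,115.90
Interest = A − P = $19,115.90 − $13,500.00 = $5,615.90

Interest = A - P = $5,615.90


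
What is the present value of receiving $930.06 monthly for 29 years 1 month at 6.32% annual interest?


Present value of an ordinary annuity: PV = PMT × (1 − (1 + r)^(−n)) / r
Monthly rate r = 0.0632/12 ≈ 0.00526667, n = 349
PV = $930.06 × (1 − (1 + 0.0632/12)^(−349)) / (0.0632/12)
PV = $930.06 × 159.513772
PV = $148,357.38

PV = PMT × (1-(1+r)^(-n))/r = $148,357.38


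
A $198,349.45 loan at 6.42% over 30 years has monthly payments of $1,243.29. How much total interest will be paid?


Total paid over the life of the loan = PMT × n.
Total paid = $1,243.29 × 360 = $447,584.40
Total interest = total paid − principal = $447,584.40 − $198,349.45 = $249,234.95

Total interest = (PMT × n) - PV = $249,234.95


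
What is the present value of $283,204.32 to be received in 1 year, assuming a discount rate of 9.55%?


Present value formula: PV = FV / (1 + r)^t
PV = $283,204.32 / (1 + 0.0955)^1
PV = $283,204.32 / 1.095500
PV = $258,516.04

PV = FV / (1 + r)^t = $258,516.04


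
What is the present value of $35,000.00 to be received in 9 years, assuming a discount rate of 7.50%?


Present value formula: PV = FV / (1 + r)^t
PV = $35,000.00 / (1 + 0.075)^9
PV = $35,000.00 / 1.917239
PV = $18,255.42

PV = FV / (1 + r)^t = $18,255.42


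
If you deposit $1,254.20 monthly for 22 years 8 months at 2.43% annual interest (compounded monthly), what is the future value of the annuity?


Future value of an ordinary annuity: FV = PMT × ((1 + r)^n − 1) / r
Monthly rate r = 0.0243/12 = 0.002025, n = 272
FV = $1,254.20 × ((1 + 0.0243/12)^272 − 1) / (0.0243/12)
FV = $1,254.20 × 362.308329
FV = $454,407.11

FV = PMT × ((1+r)^n - 1)/r = $454,407.11


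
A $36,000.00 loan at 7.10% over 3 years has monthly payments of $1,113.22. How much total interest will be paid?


Total paid over the life of the loan = PMT × n.
Total paid = $1,113.22 × 36 = $40,075.92
Total interest = total paid − principal = $40,075.92 − $36,000.00 = $4,075.92

Total interest = (PMT × n) - PV = $4,075.92


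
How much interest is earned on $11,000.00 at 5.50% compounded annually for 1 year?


Compound interest earned = final amount − principal.
A = P(1 + r/n)^(nt) = $11,000.00 × (1 + 0.055/1)^(1 × 1) = $11,605.00
Interest = A − P = $11,605.00 − $11,000.00 = $605.00

Interest = A - P = $605.00


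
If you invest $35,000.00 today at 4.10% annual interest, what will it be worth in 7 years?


Future value formula: FV = PV × (1 + r)^t
FV = $35,000.00 × (1 + 0.041)^7
FV = $35,000.00 × 1.3248146
FV = $46,368.51

FV = PV × (1 + r)^t = $46,368.51


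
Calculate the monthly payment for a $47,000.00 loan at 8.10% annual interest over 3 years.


Loan payment formula: PMT = PV × r / (1 − (1 + r)^(−n))
Monthly rate r = 0.081/12 = 0.00675, n = 36 months
Denominator: 1 − (1 + 0.081/12)^(−36) = 0.215088
PMT = $47,000.00 × (0.081/12) / 0.215088
PMT = $1,474.98 per month

PMT = PV × r / (1-(1+r)^(-n)) = $1,474.98/month


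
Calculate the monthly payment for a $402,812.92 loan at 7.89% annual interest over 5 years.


Loan payment formula: PMT = PV × r / (1 − (1 + r)^(−n))
Monthly rate r = 0.0789/12 = 0.006575, n = 60 months
Denominator: 1 − (1 + 0.0789/12)^(−60) = 0.32511214
PMT = $402,812.92 × (0.0789/12) / 0.32511214
PMT = $8,146.40 per month

PMT = PV × r / (1-(1+r)^(-n)) = $8,146.40/month


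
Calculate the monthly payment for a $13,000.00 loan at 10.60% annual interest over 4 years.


Loan payment formula: PMT = PV × r / (1 − (1 + r)^(−n))
Monthly rate r = 0.106/12 ≈ 0.00883333, n = 48 months
Denominator: 1 − (1 + 0.106/12)^(−48) = 0.344357
PMT = $13,000.00 × (0.106/12) / 0.344357
PMT = $333.47 per month

PMT = PV × r / (1-(1+r)^(-n)) = $333.47/month


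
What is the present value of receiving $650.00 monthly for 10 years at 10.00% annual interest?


Present value of an ordinary annuity: PV = PMT × (1 − (1 + r)^(−n)) / r
Monthly rate r = 0.1/12 ≈ 0.00833333, n = 120
PV = $650.00 × (1 − (1 + 0.1/12)^(−120)) / (0.1/12)
PV = $650.00 × 75.671163
PV = $49,186.26

PV = PMT × (1-(1+r)^(-n))/r = $49,186.26


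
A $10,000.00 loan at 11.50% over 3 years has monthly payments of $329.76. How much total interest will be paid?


Total paid over the life of the loan = PMT × n.
Total paid = $329.76 × 36 = $11,871.36
Total interest = total paid − principal = $11,871.36 − $10,000.00 = $1,871.36

Total interest = (PMT × n) - PV = $1,871.36


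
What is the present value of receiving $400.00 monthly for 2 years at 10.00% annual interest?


Present value of an ordinary annuity: PV = PMT × (1 − (1 + r)^(−n)) / r
Monthly rate r = 0.1/12 ≈ 0.00833333, n = 24
PV = $400.00 × (1 − (1 + 0.1/12)^(−24)) / (0.1/12)
PV = $400.00 × 21.670855
PV = $8,668.34

PV = PMT × (1-(1+r)^(-n))/r = $8,668.34


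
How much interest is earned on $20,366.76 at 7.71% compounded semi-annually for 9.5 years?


Compound interest earned = final amount − principal.
A = P(1 + r/n)^(nt) = $20,366.76 × (1 + 0.0771/2)^(2 × 9.5) = $41,787.15
Interest = A − P = $41,787.15 − $20,366.76 = $21,420.39

Interest = A - P = $21,420.39


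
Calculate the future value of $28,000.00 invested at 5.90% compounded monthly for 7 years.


Compound interest formula: A = P(1 + r/n)^(nt)
A = $28,000.00 × (1 + 0.059/12)^(12 × 7)
Growth factor: (1 + 0.059/12)^84 = 1.5098164
A = $28,000.00 × 1.5098164
A = $42,274.86

A = P(1 + r/n)^(nt) = $42,274.86


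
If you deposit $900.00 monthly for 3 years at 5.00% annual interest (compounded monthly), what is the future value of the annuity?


Future value of an ordinary annuity: FV = PMT × ((1 + r)^n − 1) / r
Monthly rate r = 0.05/12 ≈ 0.00416667, n = 36
FV = $900.00 × ((1 + 0.05/12)^36 − 1) / (0.05/12)
FV = $900.00 × 38.753336
FV = $34,878.00

FV = PMT × ((1+r)^n - 1)/r = $34,878.00


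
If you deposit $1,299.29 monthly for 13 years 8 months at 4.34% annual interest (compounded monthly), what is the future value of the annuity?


Future value of an ordinary annuity: FV = PMT × ((1 + r)^n − 1) / r
Monthly rate r = 0.0434/12 ≈ 0.00361667, n = 164
FV = $1,299.29 × ((1 + 0.0434/12)^164 − 1) / (0.0434/12)
FV = $1,299.29 × 223.331193
FV = $290,171.99

FV = PMT × ((1+r)^n - 1)/r = $290,171.99


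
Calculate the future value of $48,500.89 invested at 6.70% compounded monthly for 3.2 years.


Compound interest formula: A = P(1 + r/n)^(nt)
A = $48,500.89 × (1 + 0.067/12)^(12 × 3.2)
Growth factor: (1 + 0.067/12)^38.4 = 1.2383795
A = $48,500.89 × 1.2383795
A = $60,062.51

A = P(1 + r/n)^(nt) = $60,062.51


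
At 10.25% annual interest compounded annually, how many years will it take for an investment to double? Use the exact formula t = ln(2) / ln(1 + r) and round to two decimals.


Doubling condition: (1 + r)^t = 2
Take ln of both sides: t × ln(1 + r) = ln(2)
t = ln(2) / ln(1 + r)
t = 0.693147 / 0.097580
t = 7.10

t = ln(2) / ln(1 + r) = 7.10 years


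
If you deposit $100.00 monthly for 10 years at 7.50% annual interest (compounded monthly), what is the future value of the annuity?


Future value of an ordinary annuity: FV = PMT × ((1 + r)^n − 1) / r
Monthly rate r = 0.075/12 = 0.00625, n = 120
FV = $100.00 × ((1 + 0.075/12)^120 − 1) / (0.075/12)
FV = $100.00 × 177.930342
FV = $17,793.03

FV = PMT × ((1+r)^n - 1)/r = $17,793.03


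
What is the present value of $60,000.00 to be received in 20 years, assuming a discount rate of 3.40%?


Present value formula: PV = FV / (1 + r)^t
PV = $60,000.00 / (1 + 0.034)^20
PV = $60,000.00 / 1.951690
PV = $30,742.59

PV = FV / (1 + r)^t = $30,742.59


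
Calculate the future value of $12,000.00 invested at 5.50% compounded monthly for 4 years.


Compound interest formula: A = P(1 + r/n)^(nt)
A = $12,000.00 × (1 + 0.055/12)^(12 × 4)
Growth factor: (1 + 0.055/12)^48 = 1.245451
A = $12,000.00 × 1.245451
A = $14,945.41

A = P(1 + r/n)^(nt) = $14,945.41


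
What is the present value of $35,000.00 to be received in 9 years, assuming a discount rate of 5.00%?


Present value formula: PV = FV / (1 + r)^t
PV = $35,000.00 / (1 + 0.05)^9
PV = $35,000.00 / 1.5513282
PV = $22,561.31

PV = FV / (1 + r)^t = $22,561.31


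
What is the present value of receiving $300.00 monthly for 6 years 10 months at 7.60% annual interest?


Present value of an ordinary annuity: PV = PMT × (1 − (1 + r)^(−n)) / r
Monthly rate r = 0.076/12 ≈ 0.00633333, n = 82
PV = $300.00 × (1 − (1 + 0.076/12)^(−82)) / (0.076/12)
PV = $300.00 × 63.806512
PV = $19,141.95

PV = PMT × (1-(1+r)^(-n))/r = $19,141.95


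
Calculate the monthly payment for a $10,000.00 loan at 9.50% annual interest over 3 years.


Loan payment formula: PMT = PV × r / (1 − (1 + r)^(−n))
Monthly rate r = 0.095/12 ≈ 0.00791667, n = 36 months
Denominator: 1 − (1 + 0.095/12)^(−36) = 0.247141
PMT = $10,000.00 × (0.095/12) / 0.247141
PMT = $320.33 per month

PMT = PV × r / (1-(1+r)^(-n)) = $320.33/month


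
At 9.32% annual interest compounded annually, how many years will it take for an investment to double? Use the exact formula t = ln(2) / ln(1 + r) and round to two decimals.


Doubling condition: (1 + r)^t = 2
Take ln of both sides: t × ln(1 + r) = ln(2)
t = ln(2) / ln(1 + r)
t = 0.693147 / 0.089109
t = 7.78

t = ln(2) / ln(1 + r) = 7.78 years


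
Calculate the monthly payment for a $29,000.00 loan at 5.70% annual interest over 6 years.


Loan payment formula: PMT = PV × r / (1 − (1 + r)^(−n))
Monthly rate r = 0.057/12 = 0.00475, n = 72 months
Denominator: 1 − (1 + 0.057/12)^(−72) = 0.289076
PMT = $29,000.00 × (0.057/12) / 0.289076
PMT = $476.52 per month

PMT = PV × r / (1-(1+r)^(-n)) = $476.52/month


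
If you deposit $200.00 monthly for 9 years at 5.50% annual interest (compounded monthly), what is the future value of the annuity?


Future value of an ordinary annuity: FV = PMT × ((1 + r)^n − 1) / r
Monthly rate r = 0.055/12 ≈ 0.00458333, n = 108
FV = $200.00 × ((1 + 0.055/12)^108 − 1) / (0.055/12)
FV = $200.00 × 139.340512
FV = $27,868.10

FV = PMT × ((1+r)^n - 1)/r = $27,868.10


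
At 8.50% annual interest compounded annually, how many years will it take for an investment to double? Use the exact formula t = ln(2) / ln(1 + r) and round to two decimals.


Doubling condition: (1 + r)^t = 2
Take ln of both sides: t × ln(1 + r) = ln(2)
t = ln(2) / ln(1 + r)
t = 0.693147 / 0.081580
t = 8.50

t = ln(2) / ln(1 + r) = 8.50 years


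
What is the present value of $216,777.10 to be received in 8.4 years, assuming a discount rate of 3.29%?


Present value formula: PV = FV / (1 + r)^t
PV = $216,777.10 / (1 + 0.0329)^8.4
PV = $216,777.10 / 1.31247044
PV = $165,167.22

PV = FV / (1 + r)^t = $165,167.22


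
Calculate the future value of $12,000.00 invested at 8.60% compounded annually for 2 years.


Compound interest formula: A = P(1 + r/n)^(nt)
A = $12,000.00 × (1 + 0.086/1)^(1 × 2)
Growth factor: (1 + 0.086/1)^2 = 1.179396
A = $12,000.00 × 1.179396
A = $14,152.75

A = P(1 + r/n)^(nt) = $14,152.75


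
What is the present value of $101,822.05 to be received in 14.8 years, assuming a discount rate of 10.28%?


Present value formula: PV = FV / (1 + r)^t
PV = $101,822.05 / (1 + 0.1028)^14.8
PV = $101,822.05 / 4.255514
PV = $23,927.09

PV = FV / (1 + r)^t = $23,927.09


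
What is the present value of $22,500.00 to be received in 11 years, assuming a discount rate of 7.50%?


Present value formula: PV = FV / (1 + r)^t
PV = $22,500.00 / (1 + 0.075)^11
PV = $22,500.00 / 2.215609
PV = $10,155.22

PV = FV / (1 + r)^t = $10,155.22


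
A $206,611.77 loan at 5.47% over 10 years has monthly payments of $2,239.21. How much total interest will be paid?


Total paid over the life of the loan = PMT × n.
Total paid = $2,239.21 × 120 = $268,705.20
Total interest = total paid − principal = $268,705.20 − $206,611.77 = $62,093.43

Total interest = (PMT × n) - PV = $62,093.43


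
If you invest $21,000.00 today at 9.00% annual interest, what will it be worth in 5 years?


Future value formula: FV = PV × (1 + r)^t
FV = $21,000.00 × (1 + 0.09)^5
FV = $21,000.00 × 1.538624
FV = $32,311.10

FV = PV × (1 + r)^t = $32,311.10


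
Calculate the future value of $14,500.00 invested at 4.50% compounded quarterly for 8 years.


Compound interest formula: A = P(1 + r/n)^(nt)
A = $14,500.00 × (1 + 0.045/4)^(4 × 8)
Growth factor: (1 + 0.045/4)^32 = 1.4304514
A = $14,500.00 × 1.4304514
A = $20,741.55

A = P(1 + r/n)^(nt) = $20,741.55


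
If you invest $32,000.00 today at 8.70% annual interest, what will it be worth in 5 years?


Future value formula: FV = PV × (1 + r)^t
FV = $32,000.00 × (1 + 0.087)^5
FV = $32,000.00 × 1.5175665
FV = $48,562.13

FV = PV × (1 + r)^t = $48,562.13


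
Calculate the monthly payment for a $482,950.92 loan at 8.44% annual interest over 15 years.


Loan payment formula: PMT = PV × r / (1 − (1 + r)^(−n))
Monthly rate r = 0.0844/12 ≈ 0.00703333, n = 180 months
Denominator: 1 − (1 + 0.0844/12)^(−180) = 0.716791
PMT = $482,950.92 × (0.0844/12) / 0.716791
PMT = $4,738.84 per month

PMT = PV × r / (1-(1+r)^(-n)) = $4,738.84/month


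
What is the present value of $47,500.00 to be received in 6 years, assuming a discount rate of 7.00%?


Present value formula: PV = FV / (1 + r)^t
PV = $47,500.00 / (1 + 0.07)^6
PV = $47,500.00 / 1.500730
PV = $31,651.26

PV = FV / (1 + r)^t = $31,651.26


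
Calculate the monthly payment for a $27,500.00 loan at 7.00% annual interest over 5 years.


Loan payment formula: PMT = PV × r / (1 − (1 + r)^(−n))
Monthly rate r = 0.07/12 ≈ 0.00583333, n = 60 months
Denominator: 1 − (1 + 0.07/12)^(−60) = 0.294595
PMT = $27,500.00 × (0.07/12) / 0.294595
PMT = $544.53 per month

PMT = PV × r / (1-(1+r)^(-n)) = $544.53/month


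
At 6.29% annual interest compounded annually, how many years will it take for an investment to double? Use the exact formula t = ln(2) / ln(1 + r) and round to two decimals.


Doubling condition: (1 + r)^t = 2
Take ln of both sides: t × ln(1 + r) = ln(2)
t = ln(2) / ln(1 + r)
t = 0.693147 / 0.061001
t = 11.36

t = ln(2) / ln(1 + r) = 11.36 years


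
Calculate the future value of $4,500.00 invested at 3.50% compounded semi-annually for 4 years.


Compound interest formula: A = P(1 + r/n)^(nt)
A = $4,500.00 × (1 + 0.035/2)^(2 × 4)
Growth factor: (1 + 0.035/2)^8 = 1.148882
A = $4,500.00 × 1.148882
A = $5,169.97

A = P(1 + r/n)^(nt) = $5,169.97


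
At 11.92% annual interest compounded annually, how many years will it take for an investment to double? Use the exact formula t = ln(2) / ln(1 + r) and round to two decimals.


Doubling condition: (1 + r)^t = 2
Take ln of both sides: t × ln(1 + r) = ln(2)
t = ln(2) / ln(1 + r)
t = 0.693147 / 0.112614
t = 6.16

t = ln(2) / ln(1 + r) = 6.16 years


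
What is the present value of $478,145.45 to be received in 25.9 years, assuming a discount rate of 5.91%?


Present value formula: PV = FV / (1 + r)^t
PV = $478,145.45 / (1 + 0.0591)^25.9
PV = $478,145.45 / 4.424533
PV = $108,066.87

PV = FV / (1 + r)^t = $108,066.87


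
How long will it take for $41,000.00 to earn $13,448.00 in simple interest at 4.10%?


Rearrange the simple interest formula for t:
I = P × r × t  ⇒  t = I / (P × r)
t = $13,448.00 / ($41,000.00 × 0.041)
t = 8

t = I/(P×r) = 8 years


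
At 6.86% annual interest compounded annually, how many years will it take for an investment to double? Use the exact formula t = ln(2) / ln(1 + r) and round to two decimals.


Doubling condition: (1 + r)^t = 2
Take ln of both sides: t × ln(1 + r) = ln(2)
t = ln(2) / ln(1 + r)
t = 0.693147 / 0.066349
t = 10.45

t = ln(2) / ln(1 + r) = 10.45 years


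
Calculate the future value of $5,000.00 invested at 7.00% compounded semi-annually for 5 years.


Compound interest formula: A = P(1 + r/n)^(nt)
A = $5,000.00 × (1 + 0.07/2)^(2 × 5)
Growth factor: (1 + 0.07/2)^10 = 1.4105988
A = $5,000.00 × 1.4105988
A = $7,052.99

A = P(1 + r/n)^(nt) = $7,052.99


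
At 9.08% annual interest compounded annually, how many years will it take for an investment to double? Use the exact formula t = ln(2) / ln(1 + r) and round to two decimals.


Doubling condition: (1 + r)^t = 2
Take ln of both sides: t × ln(1 + r) = ln(2)
t = ln(2) / ln(1 + r)
t = 0.693147 / 0.086911
t = 7.98

t = ln(2) / ln(1 + r) = 7.98 years


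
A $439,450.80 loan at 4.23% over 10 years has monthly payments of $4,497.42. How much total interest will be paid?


Total paid over the life of the loan = PMT × n.
Total paid = $4,497.42 × 120 = $539,690.40
Total interest = total paid − principal = $539,690.40 − $439,450.80 = $100,239.60

Total interest = (PMT × n) - PV = $100,239.60


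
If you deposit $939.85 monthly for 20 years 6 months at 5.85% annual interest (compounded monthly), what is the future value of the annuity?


Future value of an ordinary annuity: FV = PMT × ((1 + r)^n − 1) / r
Monthly rate r = 0.0585/12 = 0.004875, n = 246
FV = $939.85 × ((1 + 0.0585/12)^246 − 1) / (0.0585/12)
FV = $939.85 × 473.430820
FV = $444,953.96

FV = PMT × ((1+r)^n - 1)/r = $444,953.96


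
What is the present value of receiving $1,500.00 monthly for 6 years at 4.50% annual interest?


Present value of an ordinary annuity: PV = PMT × (1 − (1 + r)^(−n)) / r
Monthly rate r = 0.045/12 = 0.00375, n = 72
PV = $1,500.00 × (1 − (1 + 0.045/12)^(−72)) / (0.045/12)
PV = $1,500.00 × 62.995976
PV = $94,493.96

PV = PMT × (1-(1+r)^(-n))/r = $94,493.96


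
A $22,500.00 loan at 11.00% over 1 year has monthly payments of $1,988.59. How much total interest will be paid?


Total paid over the life of the loan = PMT × n.
Total paid = $1,988.59 × 12 = $23,863.08
Total interest = total paid − principal = $23,863.08 − $22,500.00 = $1,363.08

Total interest = (PMT × n) - PV = $1,363.08


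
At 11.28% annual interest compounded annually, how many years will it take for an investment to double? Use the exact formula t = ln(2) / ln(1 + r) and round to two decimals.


Doubling condition: (1 + r)^t = 2
Take ln of both sides: t × ln(1 + r) = ln(2)
t = ln(2) / ln(1 + r)
t = 0.693147 / 0.106879
t = 6.49

t = ln(2) / ln(1 + r) = 6.49 years


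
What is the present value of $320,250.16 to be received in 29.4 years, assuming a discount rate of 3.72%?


Present value formula: PV = FV / (1 + r)^t
PV = $320,250.16 / (1 + 0.0372)^29.4
PV = $320,250.16 / 2.926562
PV = $109,428.80

PV = FV / (1 + r)^t = $109,428.80


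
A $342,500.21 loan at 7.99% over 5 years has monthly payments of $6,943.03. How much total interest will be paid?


Total paid over the life of the loan = PMT × n.
Total paid = $6,943.03 × 60 = $416,581.80
Total interest = total paid − principal = $416,581.80 − $342,500.21 = $74,081.59

Total interest = (PMT × n) - PV = $74,081.59
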